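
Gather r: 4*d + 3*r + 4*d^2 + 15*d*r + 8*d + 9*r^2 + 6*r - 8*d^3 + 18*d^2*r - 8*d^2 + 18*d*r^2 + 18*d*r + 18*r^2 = -8*d^3 - 4*d^2 + 12*d + r^2*(18*d + 27) + r*(18*d^2 + 33*d + 9)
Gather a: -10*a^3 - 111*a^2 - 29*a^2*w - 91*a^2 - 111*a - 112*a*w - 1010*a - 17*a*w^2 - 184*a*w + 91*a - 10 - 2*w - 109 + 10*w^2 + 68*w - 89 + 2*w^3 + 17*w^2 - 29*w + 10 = -10*a^3 + a^2*(-29*w - 202) + a*(-17*w^2 - 296*w - 1030) + 2*w^3 + 27*w^2 + 37*w - 198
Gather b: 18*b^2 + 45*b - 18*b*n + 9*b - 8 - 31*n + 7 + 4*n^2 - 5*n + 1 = 18*b^2 + b*(54 - 18*n) + 4*n^2 - 36*n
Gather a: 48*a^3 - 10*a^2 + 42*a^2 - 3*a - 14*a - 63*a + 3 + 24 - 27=48*a^3 + 32*a^2 - 80*a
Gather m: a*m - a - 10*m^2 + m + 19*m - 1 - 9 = -a - 10*m^2 + m*(a + 20) - 10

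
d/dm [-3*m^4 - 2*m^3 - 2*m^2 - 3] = 2*m*(-6*m^2 - 3*m - 2)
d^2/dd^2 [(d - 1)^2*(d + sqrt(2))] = 6*d - 4 + 2*sqrt(2)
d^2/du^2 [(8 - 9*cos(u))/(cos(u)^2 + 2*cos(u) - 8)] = (81*(1 - cos(2*u))^2*cos(u)/4 - 25*(1 - cos(2*u))^2/2 + 382*cos(u) - 98*cos(2*u) + 219*cos(3*u)/2 - 9*cos(5*u)/2 - 144)/((cos(u) - 2)^3*(cos(u) + 4)^3)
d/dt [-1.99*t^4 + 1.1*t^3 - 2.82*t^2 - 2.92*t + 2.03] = -7.96*t^3 + 3.3*t^2 - 5.64*t - 2.92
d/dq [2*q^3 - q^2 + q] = 6*q^2 - 2*q + 1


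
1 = 1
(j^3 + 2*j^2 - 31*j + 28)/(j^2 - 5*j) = (j^3 + 2*j^2 - 31*j + 28)/(j*(j - 5))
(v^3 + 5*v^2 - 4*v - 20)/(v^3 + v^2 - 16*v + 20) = (v + 2)/(v - 2)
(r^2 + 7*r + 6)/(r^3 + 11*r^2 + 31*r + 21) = (r + 6)/(r^2 + 10*r + 21)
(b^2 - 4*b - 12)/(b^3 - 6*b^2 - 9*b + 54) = (b + 2)/(b^2 - 9)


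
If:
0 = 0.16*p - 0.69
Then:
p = 4.31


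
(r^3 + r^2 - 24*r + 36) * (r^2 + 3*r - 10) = r^5 + 4*r^4 - 31*r^3 - 46*r^2 + 348*r - 360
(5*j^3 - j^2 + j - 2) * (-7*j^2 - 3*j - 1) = -35*j^5 - 8*j^4 - 9*j^3 + 12*j^2 + 5*j + 2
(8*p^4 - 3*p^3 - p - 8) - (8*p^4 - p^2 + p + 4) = -3*p^3 + p^2 - 2*p - 12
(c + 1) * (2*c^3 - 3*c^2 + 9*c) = 2*c^4 - c^3 + 6*c^2 + 9*c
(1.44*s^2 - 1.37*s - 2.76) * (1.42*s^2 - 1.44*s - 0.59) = 2.0448*s^4 - 4.019*s^3 - 2.796*s^2 + 4.7827*s + 1.6284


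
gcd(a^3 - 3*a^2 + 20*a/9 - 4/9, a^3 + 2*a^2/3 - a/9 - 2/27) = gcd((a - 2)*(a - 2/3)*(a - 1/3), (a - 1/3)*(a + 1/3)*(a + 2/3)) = a - 1/3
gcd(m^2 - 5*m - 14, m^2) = 1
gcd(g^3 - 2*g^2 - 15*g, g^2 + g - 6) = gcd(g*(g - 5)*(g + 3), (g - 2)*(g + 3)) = g + 3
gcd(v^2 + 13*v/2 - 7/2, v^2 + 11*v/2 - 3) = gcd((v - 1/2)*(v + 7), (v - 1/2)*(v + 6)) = v - 1/2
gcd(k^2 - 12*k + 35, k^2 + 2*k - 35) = k - 5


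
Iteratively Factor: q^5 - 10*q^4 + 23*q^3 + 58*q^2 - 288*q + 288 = (q - 3)*(q^4 - 7*q^3 + 2*q^2 + 64*q - 96) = (q - 3)*(q - 2)*(q^3 - 5*q^2 - 8*q + 48) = (q - 4)*(q - 3)*(q - 2)*(q^2 - q - 12) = (q - 4)^2*(q - 3)*(q - 2)*(q + 3)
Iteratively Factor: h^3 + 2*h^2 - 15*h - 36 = (h - 4)*(h^2 + 6*h + 9) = (h - 4)*(h + 3)*(h + 3)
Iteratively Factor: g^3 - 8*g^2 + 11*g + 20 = (g - 5)*(g^2 - 3*g - 4) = (g - 5)*(g + 1)*(g - 4)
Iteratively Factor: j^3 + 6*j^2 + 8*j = (j + 2)*(j^2 + 4*j) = j*(j + 2)*(j + 4)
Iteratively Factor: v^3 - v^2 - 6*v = (v + 2)*(v^2 - 3*v) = (v - 3)*(v + 2)*(v)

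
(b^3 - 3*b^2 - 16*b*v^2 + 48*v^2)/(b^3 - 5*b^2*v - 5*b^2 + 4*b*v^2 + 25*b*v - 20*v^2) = (-b^2 - 4*b*v + 3*b + 12*v)/(-b^2 + b*v + 5*b - 5*v)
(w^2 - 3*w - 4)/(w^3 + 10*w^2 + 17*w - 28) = (w^2 - 3*w - 4)/(w^3 + 10*w^2 + 17*w - 28)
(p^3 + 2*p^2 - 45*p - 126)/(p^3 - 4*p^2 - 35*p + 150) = (p^2 - 4*p - 21)/(p^2 - 10*p + 25)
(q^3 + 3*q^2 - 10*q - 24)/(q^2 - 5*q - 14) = (q^2 + q - 12)/(q - 7)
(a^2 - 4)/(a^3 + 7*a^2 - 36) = (a + 2)/(a^2 + 9*a + 18)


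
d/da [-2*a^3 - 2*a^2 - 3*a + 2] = -6*a^2 - 4*a - 3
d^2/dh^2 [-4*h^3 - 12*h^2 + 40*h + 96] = -24*h - 24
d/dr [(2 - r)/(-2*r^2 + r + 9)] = (2*r^2 - r - (r - 2)*(4*r - 1) - 9)/(-2*r^2 + r + 9)^2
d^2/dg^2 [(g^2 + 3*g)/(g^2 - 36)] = 6*(g^3 + 36*g^2 + 108*g + 432)/(g^6 - 108*g^4 + 3888*g^2 - 46656)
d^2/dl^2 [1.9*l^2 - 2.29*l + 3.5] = 3.80000000000000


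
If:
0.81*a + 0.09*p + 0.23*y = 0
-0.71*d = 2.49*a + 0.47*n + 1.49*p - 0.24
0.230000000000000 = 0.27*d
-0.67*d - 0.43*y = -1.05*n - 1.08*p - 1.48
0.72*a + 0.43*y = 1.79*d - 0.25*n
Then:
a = -7.07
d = 0.85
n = -7.08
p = 13.81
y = 19.51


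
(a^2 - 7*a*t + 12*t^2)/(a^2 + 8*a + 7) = (a^2 - 7*a*t + 12*t^2)/(a^2 + 8*a + 7)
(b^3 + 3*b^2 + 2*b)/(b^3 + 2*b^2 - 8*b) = (b^2 + 3*b + 2)/(b^2 + 2*b - 8)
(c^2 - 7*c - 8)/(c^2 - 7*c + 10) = (c^2 - 7*c - 8)/(c^2 - 7*c + 10)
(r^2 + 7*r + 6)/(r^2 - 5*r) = (r^2 + 7*r + 6)/(r*(r - 5))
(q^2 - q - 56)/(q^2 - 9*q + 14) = (q^2 - q - 56)/(q^2 - 9*q + 14)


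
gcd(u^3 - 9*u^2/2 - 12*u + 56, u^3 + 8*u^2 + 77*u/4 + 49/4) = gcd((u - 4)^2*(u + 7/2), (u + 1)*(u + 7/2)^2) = u + 7/2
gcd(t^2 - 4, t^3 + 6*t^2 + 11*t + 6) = t + 2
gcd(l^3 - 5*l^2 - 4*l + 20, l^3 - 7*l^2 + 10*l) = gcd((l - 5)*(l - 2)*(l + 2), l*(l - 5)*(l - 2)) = l^2 - 7*l + 10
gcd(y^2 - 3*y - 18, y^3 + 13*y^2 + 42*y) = 1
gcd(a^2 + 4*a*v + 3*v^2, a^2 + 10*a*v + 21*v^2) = a + 3*v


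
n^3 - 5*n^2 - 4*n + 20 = (n - 5)*(n - 2)*(n + 2)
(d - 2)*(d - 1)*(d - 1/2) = d^3 - 7*d^2/2 + 7*d/2 - 1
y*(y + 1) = y^2 + y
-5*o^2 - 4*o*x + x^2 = (-5*o + x)*(o + x)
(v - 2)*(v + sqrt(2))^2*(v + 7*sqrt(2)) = v^4 - 2*v^3 + 9*sqrt(2)*v^3 - 18*sqrt(2)*v^2 + 30*v^2 - 60*v + 14*sqrt(2)*v - 28*sqrt(2)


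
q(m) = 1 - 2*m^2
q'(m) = -4*m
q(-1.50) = -3.50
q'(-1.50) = 6.00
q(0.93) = -0.73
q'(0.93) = -3.72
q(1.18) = -1.78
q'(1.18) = -4.72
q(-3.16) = -18.97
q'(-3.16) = 12.64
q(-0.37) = 0.73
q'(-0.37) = 1.48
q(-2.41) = -10.62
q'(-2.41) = 9.64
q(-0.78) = -0.22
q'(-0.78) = 3.12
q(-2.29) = -9.49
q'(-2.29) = 9.16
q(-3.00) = -17.00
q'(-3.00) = 12.00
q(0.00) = 1.00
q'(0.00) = 0.00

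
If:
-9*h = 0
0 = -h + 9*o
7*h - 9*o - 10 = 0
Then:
No Solution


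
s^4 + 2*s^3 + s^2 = s^2*(s + 1)^2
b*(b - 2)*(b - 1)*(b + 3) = b^4 - 7*b^2 + 6*b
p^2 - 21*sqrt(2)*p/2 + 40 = (p - 8*sqrt(2))*(p - 5*sqrt(2)/2)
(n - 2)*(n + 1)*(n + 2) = n^3 + n^2 - 4*n - 4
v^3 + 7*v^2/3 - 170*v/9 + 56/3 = (v - 7/3)*(v - 4/3)*(v + 6)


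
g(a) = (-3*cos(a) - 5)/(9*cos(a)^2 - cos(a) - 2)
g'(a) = (18*sin(a)*cos(a) - sin(a))*(-3*cos(a) - 5)/(9*cos(a)^2 - cos(a) - 2)^2 + 3*sin(a)/(9*cos(a)^2 - cos(a) - 2) = (27*sin(a)^2 - 90*cos(a) - 28)*sin(a)/(-9*cos(a)^2 + cos(a) + 2)^2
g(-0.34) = -1.55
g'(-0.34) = 1.43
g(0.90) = -8.02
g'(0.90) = -72.03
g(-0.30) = -1.50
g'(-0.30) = 1.19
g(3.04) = -0.26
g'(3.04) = 0.10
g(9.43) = -0.25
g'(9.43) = -0.01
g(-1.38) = 2.98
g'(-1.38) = 5.37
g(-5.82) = -1.78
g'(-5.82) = -2.48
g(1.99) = 37.09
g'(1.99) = 2741.96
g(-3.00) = -0.26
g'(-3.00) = -0.14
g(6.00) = -1.48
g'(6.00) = 1.10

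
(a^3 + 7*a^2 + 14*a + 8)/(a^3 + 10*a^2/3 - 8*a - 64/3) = 3*(a + 1)/(3*a - 8)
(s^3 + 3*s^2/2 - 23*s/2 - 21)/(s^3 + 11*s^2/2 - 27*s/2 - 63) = (s + 2)/(s + 6)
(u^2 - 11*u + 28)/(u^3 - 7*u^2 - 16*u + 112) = 1/(u + 4)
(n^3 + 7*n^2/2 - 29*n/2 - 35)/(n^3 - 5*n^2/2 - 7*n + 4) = (2*n^2 + 3*n - 35)/(2*n^2 - 9*n + 4)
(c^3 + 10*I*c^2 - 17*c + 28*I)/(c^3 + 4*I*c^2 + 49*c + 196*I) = (c - I)/(c - 7*I)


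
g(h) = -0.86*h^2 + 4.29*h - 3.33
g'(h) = 4.29 - 1.72*h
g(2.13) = 1.91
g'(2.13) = 0.63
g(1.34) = 0.87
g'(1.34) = 1.99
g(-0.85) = -7.60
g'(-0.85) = 5.75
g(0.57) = -1.16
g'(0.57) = 3.31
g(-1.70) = -13.11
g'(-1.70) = 7.21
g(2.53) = 2.02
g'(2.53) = -0.06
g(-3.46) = -28.47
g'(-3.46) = 10.24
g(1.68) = 1.45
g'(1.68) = 1.40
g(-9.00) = -111.60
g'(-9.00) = 19.77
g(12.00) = -75.69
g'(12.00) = -16.35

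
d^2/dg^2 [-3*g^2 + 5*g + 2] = -6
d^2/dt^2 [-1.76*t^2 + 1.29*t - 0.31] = -3.52000000000000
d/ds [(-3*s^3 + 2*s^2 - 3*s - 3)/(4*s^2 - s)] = (-12*s^4 + 6*s^3 + 10*s^2 + 24*s - 3)/(s^2*(16*s^2 - 8*s + 1))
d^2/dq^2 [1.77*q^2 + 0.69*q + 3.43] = 3.54000000000000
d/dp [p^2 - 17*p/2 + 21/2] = 2*p - 17/2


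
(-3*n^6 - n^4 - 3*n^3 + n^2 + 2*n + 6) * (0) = 0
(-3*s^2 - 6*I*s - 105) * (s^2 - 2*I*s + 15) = -3*s^4 - 162*s^2 + 120*I*s - 1575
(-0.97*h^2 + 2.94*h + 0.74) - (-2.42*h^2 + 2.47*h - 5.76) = 1.45*h^2 + 0.47*h + 6.5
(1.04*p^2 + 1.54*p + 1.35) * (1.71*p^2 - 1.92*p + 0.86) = 1.7784*p^4 + 0.6366*p^3 + 0.2461*p^2 - 1.2676*p + 1.161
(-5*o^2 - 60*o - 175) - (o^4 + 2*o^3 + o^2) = -o^4 - 2*o^3 - 6*o^2 - 60*o - 175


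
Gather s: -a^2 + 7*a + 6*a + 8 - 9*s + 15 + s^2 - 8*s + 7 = -a^2 + 13*a + s^2 - 17*s + 30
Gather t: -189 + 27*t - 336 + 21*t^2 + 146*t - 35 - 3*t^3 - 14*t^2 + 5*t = -3*t^3 + 7*t^2 + 178*t - 560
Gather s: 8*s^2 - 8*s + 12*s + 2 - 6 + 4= 8*s^2 + 4*s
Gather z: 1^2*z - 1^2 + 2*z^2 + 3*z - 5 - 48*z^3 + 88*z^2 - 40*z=-48*z^3 + 90*z^2 - 36*z - 6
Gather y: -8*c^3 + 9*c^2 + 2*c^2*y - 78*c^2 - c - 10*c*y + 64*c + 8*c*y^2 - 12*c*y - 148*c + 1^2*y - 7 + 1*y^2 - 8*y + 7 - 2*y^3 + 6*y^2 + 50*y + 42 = -8*c^3 - 69*c^2 - 85*c - 2*y^3 + y^2*(8*c + 7) + y*(2*c^2 - 22*c + 43) + 42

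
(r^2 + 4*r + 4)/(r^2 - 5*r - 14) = (r + 2)/(r - 7)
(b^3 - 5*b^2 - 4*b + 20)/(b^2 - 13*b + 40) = (b^2 - 4)/(b - 8)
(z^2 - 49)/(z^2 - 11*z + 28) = (z + 7)/(z - 4)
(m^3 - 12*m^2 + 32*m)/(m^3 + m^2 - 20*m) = (m - 8)/(m + 5)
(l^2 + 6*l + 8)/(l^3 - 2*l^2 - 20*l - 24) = (l + 4)/(l^2 - 4*l - 12)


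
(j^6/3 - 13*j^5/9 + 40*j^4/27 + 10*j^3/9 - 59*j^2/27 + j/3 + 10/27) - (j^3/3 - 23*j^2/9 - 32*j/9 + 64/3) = j^6/3 - 13*j^5/9 + 40*j^4/27 + 7*j^3/9 + 10*j^2/27 + 35*j/9 - 566/27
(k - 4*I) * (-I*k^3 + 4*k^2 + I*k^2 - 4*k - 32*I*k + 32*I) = -I*k^4 + I*k^3 - 48*I*k^2 - 128*k + 48*I*k + 128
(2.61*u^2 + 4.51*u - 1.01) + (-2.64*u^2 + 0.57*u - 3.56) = -0.0300000000000002*u^2 + 5.08*u - 4.57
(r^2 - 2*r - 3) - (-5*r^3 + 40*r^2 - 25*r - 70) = 5*r^3 - 39*r^2 + 23*r + 67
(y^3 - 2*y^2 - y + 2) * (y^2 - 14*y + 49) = y^5 - 16*y^4 + 76*y^3 - 82*y^2 - 77*y + 98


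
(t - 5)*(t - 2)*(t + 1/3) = t^3 - 20*t^2/3 + 23*t/3 + 10/3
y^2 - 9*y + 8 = (y - 8)*(y - 1)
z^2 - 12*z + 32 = (z - 8)*(z - 4)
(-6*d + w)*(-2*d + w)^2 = -24*d^3 + 28*d^2*w - 10*d*w^2 + w^3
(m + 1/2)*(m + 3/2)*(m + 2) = m^3 + 4*m^2 + 19*m/4 + 3/2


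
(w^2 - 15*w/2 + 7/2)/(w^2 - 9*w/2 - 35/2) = (2*w - 1)/(2*w + 5)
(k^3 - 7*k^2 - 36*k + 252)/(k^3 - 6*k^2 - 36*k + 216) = (k - 7)/(k - 6)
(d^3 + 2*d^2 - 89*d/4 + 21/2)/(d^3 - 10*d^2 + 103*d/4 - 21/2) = (d + 6)/(d - 6)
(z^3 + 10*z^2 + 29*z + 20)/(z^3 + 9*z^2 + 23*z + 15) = (z + 4)/(z + 3)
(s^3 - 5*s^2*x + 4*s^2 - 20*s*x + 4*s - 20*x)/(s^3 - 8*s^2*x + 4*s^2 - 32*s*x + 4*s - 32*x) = (-s + 5*x)/(-s + 8*x)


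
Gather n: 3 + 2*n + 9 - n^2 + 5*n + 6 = -n^2 + 7*n + 18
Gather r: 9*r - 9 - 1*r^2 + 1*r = -r^2 + 10*r - 9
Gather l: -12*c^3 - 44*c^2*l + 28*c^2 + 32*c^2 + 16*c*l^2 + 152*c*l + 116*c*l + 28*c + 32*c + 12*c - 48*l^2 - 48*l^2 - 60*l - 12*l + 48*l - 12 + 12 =-12*c^3 + 60*c^2 + 72*c + l^2*(16*c - 96) + l*(-44*c^2 + 268*c - 24)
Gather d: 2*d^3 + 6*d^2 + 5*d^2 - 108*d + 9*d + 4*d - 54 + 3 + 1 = 2*d^3 + 11*d^2 - 95*d - 50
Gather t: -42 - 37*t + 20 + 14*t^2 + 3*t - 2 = 14*t^2 - 34*t - 24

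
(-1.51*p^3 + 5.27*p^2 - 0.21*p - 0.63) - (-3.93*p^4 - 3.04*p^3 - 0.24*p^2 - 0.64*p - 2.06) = 3.93*p^4 + 1.53*p^3 + 5.51*p^2 + 0.43*p + 1.43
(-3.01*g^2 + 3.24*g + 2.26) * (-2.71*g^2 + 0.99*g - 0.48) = 8.1571*g^4 - 11.7603*g^3 - 1.4722*g^2 + 0.682199999999999*g - 1.0848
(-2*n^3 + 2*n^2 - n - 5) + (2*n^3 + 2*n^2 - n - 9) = 4*n^2 - 2*n - 14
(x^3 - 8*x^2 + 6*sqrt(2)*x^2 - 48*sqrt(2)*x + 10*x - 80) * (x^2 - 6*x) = x^5 - 14*x^4 + 6*sqrt(2)*x^4 - 84*sqrt(2)*x^3 + 58*x^3 - 140*x^2 + 288*sqrt(2)*x^2 + 480*x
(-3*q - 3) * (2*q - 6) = -6*q^2 + 12*q + 18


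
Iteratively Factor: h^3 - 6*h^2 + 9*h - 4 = (h - 1)*(h^2 - 5*h + 4) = (h - 4)*(h - 1)*(h - 1)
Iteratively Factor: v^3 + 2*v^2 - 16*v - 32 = (v - 4)*(v^2 + 6*v + 8) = (v - 4)*(v + 2)*(v + 4)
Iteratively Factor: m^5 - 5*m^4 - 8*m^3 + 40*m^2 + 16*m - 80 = (m - 2)*(m^4 - 3*m^3 - 14*m^2 + 12*m + 40) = (m - 5)*(m - 2)*(m^3 + 2*m^2 - 4*m - 8) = (m - 5)*(m - 2)*(m + 2)*(m^2 - 4) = (m - 5)*(m - 2)^2*(m + 2)*(m + 2)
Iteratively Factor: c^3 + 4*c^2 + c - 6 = (c + 3)*(c^2 + c - 2) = (c + 2)*(c + 3)*(c - 1)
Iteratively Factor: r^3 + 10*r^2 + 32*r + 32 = (r + 2)*(r^2 + 8*r + 16) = (r + 2)*(r + 4)*(r + 4)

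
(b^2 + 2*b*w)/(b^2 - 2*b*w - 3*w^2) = b*(-b - 2*w)/(-b^2 + 2*b*w + 3*w^2)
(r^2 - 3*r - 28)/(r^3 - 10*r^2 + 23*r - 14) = (r + 4)/(r^2 - 3*r + 2)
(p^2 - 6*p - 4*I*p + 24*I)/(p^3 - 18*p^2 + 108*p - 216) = (p - 4*I)/(p^2 - 12*p + 36)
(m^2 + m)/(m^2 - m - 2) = m/(m - 2)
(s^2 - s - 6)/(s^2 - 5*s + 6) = (s + 2)/(s - 2)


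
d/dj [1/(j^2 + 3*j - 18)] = (-2*j - 3)/(j^2 + 3*j - 18)^2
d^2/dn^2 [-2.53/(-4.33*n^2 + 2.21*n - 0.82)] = (-94.869434*n^2 + 48.420658*n + 2.53*(8.66*n - 2.21)*(17.32*n - 4.42) - 17.966036)/(4.33*n^2 - 2.21*n + 0.82)^3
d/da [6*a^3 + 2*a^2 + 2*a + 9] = 18*a^2 + 4*a + 2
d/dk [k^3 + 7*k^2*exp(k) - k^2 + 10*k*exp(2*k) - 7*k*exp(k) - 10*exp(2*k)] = 7*k^2*exp(k) + 3*k^2 + 20*k*exp(2*k) + 7*k*exp(k) - 2*k - 10*exp(2*k) - 7*exp(k)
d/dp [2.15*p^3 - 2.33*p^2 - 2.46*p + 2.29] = 6.45*p^2 - 4.66*p - 2.46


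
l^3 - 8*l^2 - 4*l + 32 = (l - 8)*(l - 2)*(l + 2)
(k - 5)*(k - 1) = k^2 - 6*k + 5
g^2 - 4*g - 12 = (g - 6)*(g + 2)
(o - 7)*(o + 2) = o^2 - 5*o - 14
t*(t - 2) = t^2 - 2*t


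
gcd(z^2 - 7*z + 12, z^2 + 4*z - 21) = z - 3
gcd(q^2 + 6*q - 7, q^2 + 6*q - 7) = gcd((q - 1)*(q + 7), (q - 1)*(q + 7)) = q^2 + 6*q - 7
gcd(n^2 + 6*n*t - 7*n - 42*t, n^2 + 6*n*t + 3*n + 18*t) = n + 6*t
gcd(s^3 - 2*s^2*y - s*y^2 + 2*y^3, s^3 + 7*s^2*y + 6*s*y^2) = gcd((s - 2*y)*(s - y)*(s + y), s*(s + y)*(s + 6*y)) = s + y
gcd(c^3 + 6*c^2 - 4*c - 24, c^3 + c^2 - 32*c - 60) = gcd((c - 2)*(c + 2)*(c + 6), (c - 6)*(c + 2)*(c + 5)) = c + 2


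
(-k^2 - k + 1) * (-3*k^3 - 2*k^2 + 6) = 3*k^5 + 5*k^4 - k^3 - 8*k^2 - 6*k + 6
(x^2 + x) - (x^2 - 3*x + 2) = 4*x - 2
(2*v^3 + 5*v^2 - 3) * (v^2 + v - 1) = 2*v^5 + 7*v^4 + 3*v^3 - 8*v^2 - 3*v + 3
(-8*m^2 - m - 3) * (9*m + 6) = -72*m^3 - 57*m^2 - 33*m - 18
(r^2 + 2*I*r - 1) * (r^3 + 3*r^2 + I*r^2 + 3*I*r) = r^5 + 3*r^4 + 3*I*r^4 - 3*r^3 + 9*I*r^3 - 9*r^2 - I*r^2 - 3*I*r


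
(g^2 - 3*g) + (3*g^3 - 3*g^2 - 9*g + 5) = 3*g^3 - 2*g^2 - 12*g + 5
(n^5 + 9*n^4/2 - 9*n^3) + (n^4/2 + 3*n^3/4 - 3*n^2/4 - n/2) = n^5 + 5*n^4 - 33*n^3/4 - 3*n^2/4 - n/2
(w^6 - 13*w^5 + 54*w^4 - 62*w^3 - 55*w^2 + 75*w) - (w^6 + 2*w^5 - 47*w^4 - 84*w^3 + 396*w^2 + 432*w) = -15*w^5 + 101*w^4 + 22*w^3 - 451*w^2 - 357*w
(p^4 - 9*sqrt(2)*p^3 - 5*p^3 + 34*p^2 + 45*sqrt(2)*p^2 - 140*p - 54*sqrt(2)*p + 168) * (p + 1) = p^5 - 9*sqrt(2)*p^4 - 4*p^4 + 29*p^3 + 36*sqrt(2)*p^3 - 106*p^2 - 9*sqrt(2)*p^2 - 54*sqrt(2)*p + 28*p + 168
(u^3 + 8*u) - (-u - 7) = u^3 + 9*u + 7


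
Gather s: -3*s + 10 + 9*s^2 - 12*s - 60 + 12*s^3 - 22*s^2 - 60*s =12*s^3 - 13*s^2 - 75*s - 50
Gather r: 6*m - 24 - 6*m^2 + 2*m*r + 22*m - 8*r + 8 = -6*m^2 + 28*m + r*(2*m - 8) - 16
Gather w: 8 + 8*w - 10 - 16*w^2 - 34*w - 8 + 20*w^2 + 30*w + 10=4*w^2 + 4*w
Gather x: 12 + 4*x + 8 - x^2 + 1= -x^2 + 4*x + 21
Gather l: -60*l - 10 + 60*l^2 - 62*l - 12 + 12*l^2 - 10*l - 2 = 72*l^2 - 132*l - 24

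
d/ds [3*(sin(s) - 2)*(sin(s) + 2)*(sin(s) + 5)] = 3*(3*sin(s)^2 + 10*sin(s) - 4)*cos(s)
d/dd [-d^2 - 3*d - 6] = -2*d - 3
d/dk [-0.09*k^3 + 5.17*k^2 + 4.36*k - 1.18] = -0.27*k^2 + 10.34*k + 4.36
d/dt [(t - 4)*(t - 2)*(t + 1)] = 3*t^2 - 10*t + 2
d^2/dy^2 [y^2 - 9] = 2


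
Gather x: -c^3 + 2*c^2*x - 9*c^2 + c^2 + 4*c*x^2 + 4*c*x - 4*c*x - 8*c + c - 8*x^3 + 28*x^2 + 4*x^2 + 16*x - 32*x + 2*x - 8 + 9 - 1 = -c^3 - 8*c^2 - 7*c - 8*x^3 + x^2*(4*c + 32) + x*(2*c^2 - 14)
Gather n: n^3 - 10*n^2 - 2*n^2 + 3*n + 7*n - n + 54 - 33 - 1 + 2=n^3 - 12*n^2 + 9*n + 22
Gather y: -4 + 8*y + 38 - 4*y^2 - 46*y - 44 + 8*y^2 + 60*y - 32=4*y^2 + 22*y - 42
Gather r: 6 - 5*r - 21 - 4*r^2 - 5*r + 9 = -4*r^2 - 10*r - 6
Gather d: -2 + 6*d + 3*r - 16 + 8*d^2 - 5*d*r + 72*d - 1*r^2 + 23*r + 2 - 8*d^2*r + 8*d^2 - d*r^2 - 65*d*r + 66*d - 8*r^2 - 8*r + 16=d^2*(16 - 8*r) + d*(-r^2 - 70*r + 144) - 9*r^2 + 18*r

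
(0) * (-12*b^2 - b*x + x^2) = 0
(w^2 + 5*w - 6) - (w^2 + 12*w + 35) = -7*w - 41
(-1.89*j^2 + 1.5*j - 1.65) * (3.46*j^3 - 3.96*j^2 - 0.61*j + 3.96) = -6.5394*j^5 + 12.6744*j^4 - 10.4961*j^3 - 1.8654*j^2 + 6.9465*j - 6.534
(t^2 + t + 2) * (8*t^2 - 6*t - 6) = 8*t^4 + 2*t^3 + 4*t^2 - 18*t - 12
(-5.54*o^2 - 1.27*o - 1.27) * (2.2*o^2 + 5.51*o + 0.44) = -12.188*o^4 - 33.3194*o^3 - 12.2293*o^2 - 7.5565*o - 0.5588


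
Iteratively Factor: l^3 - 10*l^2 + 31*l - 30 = (l - 5)*(l^2 - 5*l + 6) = (l - 5)*(l - 3)*(l - 2)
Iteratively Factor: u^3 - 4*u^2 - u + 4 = (u - 4)*(u^2 - 1) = (u - 4)*(u - 1)*(u + 1)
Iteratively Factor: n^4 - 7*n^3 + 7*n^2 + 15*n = (n + 1)*(n^3 - 8*n^2 + 15*n) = (n - 5)*(n + 1)*(n^2 - 3*n) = (n - 5)*(n - 3)*(n + 1)*(n)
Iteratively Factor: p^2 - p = (p)*(p - 1)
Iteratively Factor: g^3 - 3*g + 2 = (g + 2)*(g^2 - 2*g + 1) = (g - 1)*(g + 2)*(g - 1)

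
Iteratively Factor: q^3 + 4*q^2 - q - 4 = (q - 1)*(q^2 + 5*q + 4) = (q - 1)*(q + 1)*(q + 4)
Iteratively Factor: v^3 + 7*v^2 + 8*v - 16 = (v + 4)*(v^2 + 3*v - 4) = (v - 1)*(v + 4)*(v + 4)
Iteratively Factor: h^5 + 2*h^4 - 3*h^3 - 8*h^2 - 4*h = (h + 1)*(h^4 + h^3 - 4*h^2 - 4*h) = h*(h + 1)*(h^3 + h^2 - 4*h - 4) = h*(h + 1)*(h + 2)*(h^2 - h - 2) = h*(h + 1)^2*(h + 2)*(h - 2)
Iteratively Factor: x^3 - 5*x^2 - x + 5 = (x - 1)*(x^2 - 4*x - 5) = (x - 5)*(x - 1)*(x + 1)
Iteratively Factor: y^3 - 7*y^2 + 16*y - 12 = (y - 2)*(y^2 - 5*y + 6) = (y - 3)*(y - 2)*(y - 2)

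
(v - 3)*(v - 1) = v^2 - 4*v + 3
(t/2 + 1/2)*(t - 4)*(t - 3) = t^3/2 - 3*t^2 + 5*t/2 + 6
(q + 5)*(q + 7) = q^2 + 12*q + 35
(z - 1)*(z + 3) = z^2 + 2*z - 3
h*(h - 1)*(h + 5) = h^3 + 4*h^2 - 5*h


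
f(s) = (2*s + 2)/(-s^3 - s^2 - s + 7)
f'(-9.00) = -0.00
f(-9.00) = -0.02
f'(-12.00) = 0.00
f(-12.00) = -0.01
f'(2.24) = 0.83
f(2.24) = -0.56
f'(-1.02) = 0.25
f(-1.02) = -0.00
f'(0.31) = 0.42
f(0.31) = 0.40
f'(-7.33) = -0.01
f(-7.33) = -0.04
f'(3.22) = 0.15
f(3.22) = -0.21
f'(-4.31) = -0.03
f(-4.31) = -0.09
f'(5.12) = 0.03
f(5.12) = -0.08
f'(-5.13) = -0.02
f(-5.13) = -0.07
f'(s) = (2*s + 2)*(3*s^2 + 2*s + 1)/(-s^3 - s^2 - s + 7)^2 + 2/(-s^3 - s^2 - s + 7)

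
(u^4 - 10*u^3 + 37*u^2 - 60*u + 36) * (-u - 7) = -u^5 + 3*u^4 + 33*u^3 - 199*u^2 + 384*u - 252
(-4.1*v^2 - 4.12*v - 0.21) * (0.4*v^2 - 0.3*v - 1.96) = -1.64*v^4 - 0.418*v^3 + 9.188*v^2 + 8.1382*v + 0.4116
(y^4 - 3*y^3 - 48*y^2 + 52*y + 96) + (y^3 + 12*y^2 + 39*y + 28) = y^4 - 2*y^3 - 36*y^2 + 91*y + 124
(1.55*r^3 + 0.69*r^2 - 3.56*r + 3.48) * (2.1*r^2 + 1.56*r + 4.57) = 3.255*r^5 + 3.867*r^4 + 0.6839*r^3 + 4.9077*r^2 - 10.8404*r + 15.9036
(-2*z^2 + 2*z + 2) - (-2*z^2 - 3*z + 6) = 5*z - 4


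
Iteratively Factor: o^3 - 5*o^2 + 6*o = (o)*(o^2 - 5*o + 6) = o*(o - 2)*(o - 3)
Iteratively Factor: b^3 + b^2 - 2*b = (b - 1)*(b^2 + 2*b) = (b - 1)*(b + 2)*(b)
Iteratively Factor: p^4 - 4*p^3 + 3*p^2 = (p)*(p^3 - 4*p^2 + 3*p) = p*(p - 1)*(p^2 - 3*p) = p*(p - 3)*(p - 1)*(p)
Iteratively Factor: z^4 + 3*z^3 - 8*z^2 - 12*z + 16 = (z + 2)*(z^3 + z^2 - 10*z + 8) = (z + 2)*(z + 4)*(z^2 - 3*z + 2) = (z - 2)*(z + 2)*(z + 4)*(z - 1)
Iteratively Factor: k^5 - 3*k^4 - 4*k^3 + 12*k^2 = (k - 3)*(k^4 - 4*k^2) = (k - 3)*(k + 2)*(k^3 - 2*k^2) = k*(k - 3)*(k + 2)*(k^2 - 2*k) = k*(k - 3)*(k - 2)*(k + 2)*(k)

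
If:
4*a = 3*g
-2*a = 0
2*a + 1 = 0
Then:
No Solution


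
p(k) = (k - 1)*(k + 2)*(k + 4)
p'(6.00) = 170.00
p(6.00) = 400.00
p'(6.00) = 170.00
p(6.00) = 400.00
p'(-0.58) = -2.79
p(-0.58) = -7.67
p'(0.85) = 12.67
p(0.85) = -2.07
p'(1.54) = 24.51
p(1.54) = 10.59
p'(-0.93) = -4.71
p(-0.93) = -6.34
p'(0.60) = 9.08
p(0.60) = -4.78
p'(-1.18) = -5.62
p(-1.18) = -5.04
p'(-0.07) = 1.31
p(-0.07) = -8.12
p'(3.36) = 69.47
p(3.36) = 93.10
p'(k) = (k - 1)*(k + 2) + (k - 1)*(k + 4) + (k + 2)*(k + 4) = 3*k^2 + 10*k + 2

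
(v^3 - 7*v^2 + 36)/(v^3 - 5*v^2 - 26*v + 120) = (v^2 - v - 6)/(v^2 + v - 20)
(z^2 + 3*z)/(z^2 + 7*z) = (z + 3)/(z + 7)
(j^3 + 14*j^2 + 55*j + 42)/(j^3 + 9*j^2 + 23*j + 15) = (j^2 + 13*j + 42)/(j^2 + 8*j + 15)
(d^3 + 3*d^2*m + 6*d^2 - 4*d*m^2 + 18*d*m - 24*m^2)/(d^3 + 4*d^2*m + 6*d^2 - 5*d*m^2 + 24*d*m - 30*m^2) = (d + 4*m)/(d + 5*m)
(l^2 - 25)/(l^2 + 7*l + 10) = (l - 5)/(l + 2)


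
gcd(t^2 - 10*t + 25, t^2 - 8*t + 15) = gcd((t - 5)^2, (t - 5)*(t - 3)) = t - 5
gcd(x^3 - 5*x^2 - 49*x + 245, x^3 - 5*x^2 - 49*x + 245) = x^3 - 5*x^2 - 49*x + 245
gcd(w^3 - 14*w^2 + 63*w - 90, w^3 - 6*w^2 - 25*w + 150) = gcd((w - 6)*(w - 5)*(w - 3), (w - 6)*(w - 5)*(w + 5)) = w^2 - 11*w + 30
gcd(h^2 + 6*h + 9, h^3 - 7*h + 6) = h + 3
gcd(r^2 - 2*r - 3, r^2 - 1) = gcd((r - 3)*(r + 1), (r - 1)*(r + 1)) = r + 1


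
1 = 1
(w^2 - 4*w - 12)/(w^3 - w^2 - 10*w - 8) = (w - 6)/(w^2 - 3*w - 4)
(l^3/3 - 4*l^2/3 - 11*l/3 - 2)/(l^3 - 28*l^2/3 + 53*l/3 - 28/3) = (l^3 - 4*l^2 - 11*l - 6)/(3*l^3 - 28*l^2 + 53*l - 28)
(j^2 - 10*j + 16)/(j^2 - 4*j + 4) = (j - 8)/(j - 2)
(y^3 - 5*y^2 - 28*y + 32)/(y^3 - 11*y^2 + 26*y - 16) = (y + 4)/(y - 2)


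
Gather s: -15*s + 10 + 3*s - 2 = 8 - 12*s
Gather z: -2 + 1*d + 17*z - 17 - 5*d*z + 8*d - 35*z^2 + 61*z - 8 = 9*d - 35*z^2 + z*(78 - 5*d) - 27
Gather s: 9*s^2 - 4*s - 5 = 9*s^2 - 4*s - 5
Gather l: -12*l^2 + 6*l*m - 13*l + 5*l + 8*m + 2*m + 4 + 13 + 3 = -12*l^2 + l*(6*m - 8) + 10*m + 20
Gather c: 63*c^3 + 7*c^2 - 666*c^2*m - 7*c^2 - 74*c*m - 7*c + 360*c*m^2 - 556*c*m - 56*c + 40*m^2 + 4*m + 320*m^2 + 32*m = 63*c^3 - 666*c^2*m + c*(360*m^2 - 630*m - 63) + 360*m^2 + 36*m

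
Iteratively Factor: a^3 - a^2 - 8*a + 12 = (a - 2)*(a^2 + a - 6) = (a - 2)^2*(a + 3)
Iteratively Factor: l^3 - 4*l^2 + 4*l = (l)*(l^2 - 4*l + 4) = l*(l - 2)*(l - 2)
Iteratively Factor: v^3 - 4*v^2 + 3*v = (v - 3)*(v^2 - v) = (v - 3)*(v - 1)*(v)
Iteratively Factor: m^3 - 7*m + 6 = (m + 3)*(m^2 - 3*m + 2) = (m - 2)*(m + 3)*(m - 1)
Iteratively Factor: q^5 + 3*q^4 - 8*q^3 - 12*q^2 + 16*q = (q - 2)*(q^4 + 5*q^3 + 2*q^2 - 8*q) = (q - 2)*(q + 2)*(q^3 + 3*q^2 - 4*q) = (q - 2)*(q + 2)*(q + 4)*(q^2 - q) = q*(q - 2)*(q + 2)*(q + 4)*(q - 1)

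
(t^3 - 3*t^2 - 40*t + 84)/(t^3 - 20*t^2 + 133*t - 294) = (t^2 + 4*t - 12)/(t^2 - 13*t + 42)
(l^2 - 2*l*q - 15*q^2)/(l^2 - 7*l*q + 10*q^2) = (-l - 3*q)/(-l + 2*q)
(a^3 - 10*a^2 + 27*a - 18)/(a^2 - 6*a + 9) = (a^2 - 7*a + 6)/(a - 3)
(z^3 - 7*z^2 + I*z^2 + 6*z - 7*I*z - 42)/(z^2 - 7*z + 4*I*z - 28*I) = (z^2 + I*z + 6)/(z + 4*I)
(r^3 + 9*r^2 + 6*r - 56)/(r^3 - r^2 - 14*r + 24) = (r + 7)/(r - 3)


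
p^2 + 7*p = p*(p + 7)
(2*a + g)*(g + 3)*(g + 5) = 2*a*g^2 + 16*a*g + 30*a + g^3 + 8*g^2 + 15*g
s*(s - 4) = s^2 - 4*s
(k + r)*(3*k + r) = 3*k^2 + 4*k*r + r^2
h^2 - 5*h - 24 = (h - 8)*(h + 3)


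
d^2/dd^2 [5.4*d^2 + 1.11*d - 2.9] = 10.8000000000000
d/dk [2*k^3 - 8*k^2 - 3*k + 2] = 6*k^2 - 16*k - 3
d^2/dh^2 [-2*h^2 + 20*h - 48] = -4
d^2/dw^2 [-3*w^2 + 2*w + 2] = -6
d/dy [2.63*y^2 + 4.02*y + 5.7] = 5.26*y + 4.02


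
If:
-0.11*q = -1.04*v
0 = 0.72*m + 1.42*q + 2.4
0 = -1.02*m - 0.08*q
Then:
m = 0.14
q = -1.76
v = -0.19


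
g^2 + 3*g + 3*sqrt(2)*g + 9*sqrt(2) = (g + 3)*(g + 3*sqrt(2))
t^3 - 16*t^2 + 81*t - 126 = (t - 7)*(t - 6)*(t - 3)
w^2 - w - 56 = (w - 8)*(w + 7)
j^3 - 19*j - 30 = (j - 5)*(j + 2)*(j + 3)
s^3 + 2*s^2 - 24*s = s*(s - 4)*(s + 6)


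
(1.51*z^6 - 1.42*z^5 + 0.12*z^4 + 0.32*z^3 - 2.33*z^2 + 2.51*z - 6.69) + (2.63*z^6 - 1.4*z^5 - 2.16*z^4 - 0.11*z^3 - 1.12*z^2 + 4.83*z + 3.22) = 4.14*z^6 - 2.82*z^5 - 2.04*z^4 + 0.21*z^3 - 3.45*z^2 + 7.34*z - 3.47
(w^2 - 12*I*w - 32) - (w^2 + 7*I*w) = -19*I*w - 32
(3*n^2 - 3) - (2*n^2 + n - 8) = n^2 - n + 5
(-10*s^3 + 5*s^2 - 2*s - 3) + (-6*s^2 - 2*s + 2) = -10*s^3 - s^2 - 4*s - 1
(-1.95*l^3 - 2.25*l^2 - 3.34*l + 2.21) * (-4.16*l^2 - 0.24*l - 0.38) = 8.112*l^5 + 9.828*l^4 + 15.1754*l^3 - 7.537*l^2 + 0.7388*l - 0.8398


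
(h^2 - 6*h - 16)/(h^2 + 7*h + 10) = (h - 8)/(h + 5)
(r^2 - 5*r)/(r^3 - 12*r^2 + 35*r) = 1/(r - 7)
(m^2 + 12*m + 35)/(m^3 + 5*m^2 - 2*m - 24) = (m^2 + 12*m + 35)/(m^3 + 5*m^2 - 2*m - 24)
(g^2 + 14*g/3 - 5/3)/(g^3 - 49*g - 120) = (g - 1/3)/(g^2 - 5*g - 24)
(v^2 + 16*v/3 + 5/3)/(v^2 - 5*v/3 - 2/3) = (v + 5)/(v - 2)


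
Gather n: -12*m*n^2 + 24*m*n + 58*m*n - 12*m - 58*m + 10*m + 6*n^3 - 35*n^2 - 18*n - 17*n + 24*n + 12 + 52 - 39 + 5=-60*m + 6*n^3 + n^2*(-12*m - 35) + n*(82*m - 11) + 30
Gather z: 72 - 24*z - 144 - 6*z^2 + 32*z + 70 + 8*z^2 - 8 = 2*z^2 + 8*z - 10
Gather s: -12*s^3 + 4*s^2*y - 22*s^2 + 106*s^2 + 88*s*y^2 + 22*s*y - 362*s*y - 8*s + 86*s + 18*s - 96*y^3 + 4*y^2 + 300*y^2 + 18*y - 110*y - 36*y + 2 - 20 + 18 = -12*s^3 + s^2*(4*y + 84) + s*(88*y^2 - 340*y + 96) - 96*y^3 + 304*y^2 - 128*y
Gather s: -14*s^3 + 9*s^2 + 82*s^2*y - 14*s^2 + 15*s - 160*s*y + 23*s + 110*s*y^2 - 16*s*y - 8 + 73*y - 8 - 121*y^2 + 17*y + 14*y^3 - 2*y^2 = -14*s^3 + s^2*(82*y - 5) + s*(110*y^2 - 176*y + 38) + 14*y^3 - 123*y^2 + 90*y - 16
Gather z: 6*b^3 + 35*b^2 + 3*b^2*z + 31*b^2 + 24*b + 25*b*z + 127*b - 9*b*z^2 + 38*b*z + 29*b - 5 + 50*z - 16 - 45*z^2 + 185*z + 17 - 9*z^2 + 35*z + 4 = 6*b^3 + 66*b^2 + 180*b + z^2*(-9*b - 54) + z*(3*b^2 + 63*b + 270)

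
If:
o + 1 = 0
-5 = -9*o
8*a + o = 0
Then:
No Solution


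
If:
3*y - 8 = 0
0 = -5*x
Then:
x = 0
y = 8/3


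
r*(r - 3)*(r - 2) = r^3 - 5*r^2 + 6*r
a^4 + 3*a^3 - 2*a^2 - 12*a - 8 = (a - 2)*(a + 1)*(a + 2)^2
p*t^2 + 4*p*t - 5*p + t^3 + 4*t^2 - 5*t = (p + t)*(t - 1)*(t + 5)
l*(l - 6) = l^2 - 6*l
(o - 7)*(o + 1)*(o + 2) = o^3 - 4*o^2 - 19*o - 14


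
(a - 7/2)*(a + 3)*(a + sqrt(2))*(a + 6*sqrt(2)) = a^4 - a^3/2 + 7*sqrt(2)*a^3 - 7*sqrt(2)*a^2/2 + 3*a^2/2 - 147*sqrt(2)*a/2 - 6*a - 126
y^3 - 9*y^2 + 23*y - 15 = (y - 5)*(y - 3)*(y - 1)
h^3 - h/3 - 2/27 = (h - 2/3)*(h + 1/3)^2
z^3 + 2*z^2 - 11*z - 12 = (z - 3)*(z + 1)*(z + 4)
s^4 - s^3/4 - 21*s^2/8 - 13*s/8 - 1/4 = (s - 2)*(s + 1/4)*(s + 1/2)*(s + 1)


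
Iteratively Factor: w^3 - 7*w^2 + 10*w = (w - 2)*(w^2 - 5*w) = w*(w - 2)*(w - 5)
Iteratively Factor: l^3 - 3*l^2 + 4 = (l + 1)*(l^2 - 4*l + 4) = (l - 2)*(l + 1)*(l - 2)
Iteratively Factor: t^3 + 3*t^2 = (t)*(t^2 + 3*t) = t^2*(t + 3)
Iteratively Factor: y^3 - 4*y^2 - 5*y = (y + 1)*(y^2 - 5*y) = y*(y + 1)*(y - 5)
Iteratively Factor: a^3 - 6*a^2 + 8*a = (a - 2)*(a^2 - 4*a) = (a - 4)*(a - 2)*(a)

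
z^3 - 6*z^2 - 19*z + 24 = (z - 8)*(z - 1)*(z + 3)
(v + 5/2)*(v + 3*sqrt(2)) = v^2 + 5*v/2 + 3*sqrt(2)*v + 15*sqrt(2)/2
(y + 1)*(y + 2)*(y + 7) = y^3 + 10*y^2 + 23*y + 14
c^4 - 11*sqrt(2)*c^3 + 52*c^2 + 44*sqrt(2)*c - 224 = (c - 2)*(c + 2)*(c - 7*sqrt(2))*(c - 4*sqrt(2))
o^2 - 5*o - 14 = (o - 7)*(o + 2)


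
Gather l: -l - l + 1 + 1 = 2 - 2*l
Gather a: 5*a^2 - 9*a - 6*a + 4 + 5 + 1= 5*a^2 - 15*a + 10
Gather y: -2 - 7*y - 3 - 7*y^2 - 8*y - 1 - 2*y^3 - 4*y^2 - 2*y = -2*y^3 - 11*y^2 - 17*y - 6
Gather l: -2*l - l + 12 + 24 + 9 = 45 - 3*l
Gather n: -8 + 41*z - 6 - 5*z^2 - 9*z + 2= -5*z^2 + 32*z - 12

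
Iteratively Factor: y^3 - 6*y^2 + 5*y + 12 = (y - 3)*(y^2 - 3*y - 4) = (y - 3)*(y + 1)*(y - 4)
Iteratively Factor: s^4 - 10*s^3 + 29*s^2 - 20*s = (s)*(s^3 - 10*s^2 + 29*s - 20) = s*(s - 1)*(s^2 - 9*s + 20) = s*(s - 4)*(s - 1)*(s - 5)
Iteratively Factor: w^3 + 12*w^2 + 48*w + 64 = (w + 4)*(w^2 + 8*w + 16) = (w + 4)^2*(w + 4)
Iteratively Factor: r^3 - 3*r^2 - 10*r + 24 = (r - 2)*(r^2 - r - 12) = (r - 2)*(r + 3)*(r - 4)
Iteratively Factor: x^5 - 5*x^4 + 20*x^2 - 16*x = (x - 1)*(x^4 - 4*x^3 - 4*x^2 + 16*x) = (x - 4)*(x - 1)*(x^3 - 4*x) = x*(x - 4)*(x - 1)*(x^2 - 4) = x*(x - 4)*(x - 1)*(x + 2)*(x - 2)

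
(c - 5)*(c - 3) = c^2 - 8*c + 15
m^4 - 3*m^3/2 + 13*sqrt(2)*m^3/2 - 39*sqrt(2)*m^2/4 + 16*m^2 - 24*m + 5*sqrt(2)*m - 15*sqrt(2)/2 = (m - 3/2)*(m + sqrt(2)/2)*(m + sqrt(2))*(m + 5*sqrt(2))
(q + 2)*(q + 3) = q^2 + 5*q + 6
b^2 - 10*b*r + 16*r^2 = (b - 8*r)*(b - 2*r)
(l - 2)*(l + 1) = l^2 - l - 2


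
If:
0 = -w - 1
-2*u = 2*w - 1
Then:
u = 3/2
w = -1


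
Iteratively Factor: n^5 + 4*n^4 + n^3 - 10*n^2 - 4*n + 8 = (n + 2)*(n^4 + 2*n^3 - 3*n^2 - 4*n + 4) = (n + 2)^2*(n^3 - 3*n + 2) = (n - 1)*(n + 2)^2*(n^2 + n - 2) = (n - 1)^2*(n + 2)^2*(n + 2)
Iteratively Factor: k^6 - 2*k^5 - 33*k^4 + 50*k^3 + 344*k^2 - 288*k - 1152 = (k + 4)*(k^5 - 6*k^4 - 9*k^3 + 86*k^2 - 288) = (k + 2)*(k + 4)*(k^4 - 8*k^3 + 7*k^2 + 72*k - 144) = (k - 4)*(k + 2)*(k + 4)*(k^3 - 4*k^2 - 9*k + 36) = (k - 4)^2*(k + 2)*(k + 4)*(k^2 - 9) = (k - 4)^2*(k + 2)*(k + 3)*(k + 4)*(k - 3)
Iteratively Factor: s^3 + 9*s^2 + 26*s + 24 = (s + 2)*(s^2 + 7*s + 12) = (s + 2)*(s + 3)*(s + 4)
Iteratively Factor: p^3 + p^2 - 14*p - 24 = (p + 3)*(p^2 - 2*p - 8) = (p - 4)*(p + 3)*(p + 2)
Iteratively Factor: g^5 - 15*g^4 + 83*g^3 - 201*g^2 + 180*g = (g - 3)*(g^4 - 12*g^3 + 47*g^2 - 60*g) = (g - 4)*(g - 3)*(g^3 - 8*g^2 + 15*g) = (g - 4)*(g - 3)^2*(g^2 - 5*g) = g*(g - 4)*(g - 3)^2*(g - 5)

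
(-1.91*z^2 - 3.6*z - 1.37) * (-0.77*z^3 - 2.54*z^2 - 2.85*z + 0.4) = 1.4707*z^5 + 7.6234*z^4 + 15.6424*z^3 + 12.9758*z^2 + 2.4645*z - 0.548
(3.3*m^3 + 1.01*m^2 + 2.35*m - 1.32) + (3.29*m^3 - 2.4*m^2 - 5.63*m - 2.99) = 6.59*m^3 - 1.39*m^2 - 3.28*m - 4.31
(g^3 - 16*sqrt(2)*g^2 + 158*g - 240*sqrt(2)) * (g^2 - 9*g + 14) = g^5 - 16*sqrt(2)*g^4 - 9*g^4 + 172*g^3 + 144*sqrt(2)*g^3 - 1422*g^2 - 464*sqrt(2)*g^2 + 2212*g + 2160*sqrt(2)*g - 3360*sqrt(2)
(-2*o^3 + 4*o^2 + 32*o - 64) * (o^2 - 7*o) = -2*o^5 + 18*o^4 + 4*o^3 - 288*o^2 + 448*o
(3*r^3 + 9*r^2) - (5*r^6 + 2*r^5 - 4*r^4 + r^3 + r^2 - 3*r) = -5*r^6 - 2*r^5 + 4*r^4 + 2*r^3 + 8*r^2 + 3*r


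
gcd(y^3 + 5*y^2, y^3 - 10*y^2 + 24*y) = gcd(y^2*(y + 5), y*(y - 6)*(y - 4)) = y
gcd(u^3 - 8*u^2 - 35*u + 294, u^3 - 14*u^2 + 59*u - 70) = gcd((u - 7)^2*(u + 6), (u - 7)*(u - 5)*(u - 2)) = u - 7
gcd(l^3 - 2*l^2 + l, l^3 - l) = l^2 - l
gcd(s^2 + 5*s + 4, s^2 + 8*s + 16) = s + 4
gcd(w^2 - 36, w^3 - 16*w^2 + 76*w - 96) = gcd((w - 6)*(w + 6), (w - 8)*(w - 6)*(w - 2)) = w - 6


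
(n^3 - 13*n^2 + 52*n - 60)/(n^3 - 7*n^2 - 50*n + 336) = (n^2 - 7*n + 10)/(n^2 - n - 56)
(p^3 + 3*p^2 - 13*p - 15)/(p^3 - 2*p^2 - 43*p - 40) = (p - 3)/(p - 8)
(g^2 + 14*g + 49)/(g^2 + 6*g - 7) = (g + 7)/(g - 1)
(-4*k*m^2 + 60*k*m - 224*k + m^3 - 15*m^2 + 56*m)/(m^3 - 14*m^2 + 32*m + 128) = (-4*k*m + 28*k + m^2 - 7*m)/(m^2 - 6*m - 16)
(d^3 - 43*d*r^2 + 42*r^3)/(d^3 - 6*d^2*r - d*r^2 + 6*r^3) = (d + 7*r)/(d + r)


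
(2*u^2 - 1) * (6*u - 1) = 12*u^3 - 2*u^2 - 6*u + 1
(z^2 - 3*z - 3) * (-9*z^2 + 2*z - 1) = -9*z^4 + 29*z^3 + 20*z^2 - 3*z + 3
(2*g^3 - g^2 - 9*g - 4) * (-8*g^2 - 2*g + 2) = -16*g^5 + 4*g^4 + 78*g^3 + 48*g^2 - 10*g - 8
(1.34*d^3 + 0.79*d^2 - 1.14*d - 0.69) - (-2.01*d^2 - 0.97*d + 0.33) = 1.34*d^3 + 2.8*d^2 - 0.17*d - 1.02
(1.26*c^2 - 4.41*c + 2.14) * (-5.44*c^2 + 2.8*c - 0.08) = -6.8544*c^4 + 27.5184*c^3 - 24.0904*c^2 + 6.3448*c - 0.1712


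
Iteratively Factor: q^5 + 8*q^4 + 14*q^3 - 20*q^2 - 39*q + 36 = (q + 3)*(q^4 + 5*q^3 - q^2 - 17*q + 12) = (q - 1)*(q + 3)*(q^3 + 6*q^2 + 5*q - 12) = (q - 1)*(q + 3)^2*(q^2 + 3*q - 4) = (q - 1)^2*(q + 3)^2*(q + 4)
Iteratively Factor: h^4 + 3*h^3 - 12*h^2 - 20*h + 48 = (h + 3)*(h^3 - 12*h + 16) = (h - 2)*(h + 3)*(h^2 + 2*h - 8) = (h - 2)*(h + 3)*(h + 4)*(h - 2)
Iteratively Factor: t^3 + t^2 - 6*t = (t)*(t^2 + t - 6) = t*(t - 2)*(t + 3)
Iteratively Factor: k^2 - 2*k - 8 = (k + 2)*(k - 4)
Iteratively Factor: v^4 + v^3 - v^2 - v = (v + 1)*(v^3 - v) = v*(v + 1)*(v^2 - 1) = v*(v + 1)^2*(v - 1)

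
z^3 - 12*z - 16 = (z - 4)*(z + 2)^2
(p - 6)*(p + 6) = p^2 - 36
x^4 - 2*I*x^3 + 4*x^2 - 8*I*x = x*(x - 2*I)^2*(x + 2*I)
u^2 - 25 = (u - 5)*(u + 5)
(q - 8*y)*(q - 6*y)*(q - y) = q^3 - 15*q^2*y + 62*q*y^2 - 48*y^3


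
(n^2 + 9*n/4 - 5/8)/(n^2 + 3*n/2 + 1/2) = (8*n^2 + 18*n - 5)/(4*(2*n^2 + 3*n + 1))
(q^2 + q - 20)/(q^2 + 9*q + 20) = (q - 4)/(q + 4)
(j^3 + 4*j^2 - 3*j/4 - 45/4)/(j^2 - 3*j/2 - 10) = (2*j^2 + 3*j - 9)/(2*(j - 4))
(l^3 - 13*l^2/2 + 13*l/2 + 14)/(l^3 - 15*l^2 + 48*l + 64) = (l^2 - 15*l/2 + 14)/(l^2 - 16*l + 64)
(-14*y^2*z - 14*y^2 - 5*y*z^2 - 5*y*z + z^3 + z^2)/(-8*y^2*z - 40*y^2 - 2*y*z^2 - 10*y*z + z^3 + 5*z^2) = (7*y*z + 7*y - z^2 - z)/(4*y*z + 20*y - z^2 - 5*z)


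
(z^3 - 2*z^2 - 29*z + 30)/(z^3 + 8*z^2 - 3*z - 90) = (z^2 - 7*z + 6)/(z^2 + 3*z - 18)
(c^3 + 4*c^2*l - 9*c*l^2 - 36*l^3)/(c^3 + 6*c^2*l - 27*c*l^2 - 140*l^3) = (c^2 - 9*l^2)/(c^2 + 2*c*l - 35*l^2)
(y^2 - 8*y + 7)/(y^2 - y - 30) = (-y^2 + 8*y - 7)/(-y^2 + y + 30)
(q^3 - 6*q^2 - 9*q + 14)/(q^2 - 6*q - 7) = (q^2 + q - 2)/(q + 1)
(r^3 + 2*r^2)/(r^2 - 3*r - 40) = r^2*(r + 2)/(r^2 - 3*r - 40)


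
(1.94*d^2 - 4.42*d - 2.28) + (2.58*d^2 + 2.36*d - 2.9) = 4.52*d^2 - 2.06*d - 5.18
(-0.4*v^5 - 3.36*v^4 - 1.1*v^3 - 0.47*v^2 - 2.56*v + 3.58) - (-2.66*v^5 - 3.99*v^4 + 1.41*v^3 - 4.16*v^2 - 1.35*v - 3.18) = 2.26*v^5 + 0.63*v^4 - 2.51*v^3 + 3.69*v^2 - 1.21*v + 6.76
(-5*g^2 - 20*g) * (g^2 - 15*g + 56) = -5*g^4 + 55*g^3 + 20*g^2 - 1120*g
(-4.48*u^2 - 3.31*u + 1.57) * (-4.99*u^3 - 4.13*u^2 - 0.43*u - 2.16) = 22.3552*u^5 + 35.0193*u^4 + 7.7624*u^3 + 4.616*u^2 + 6.4745*u - 3.3912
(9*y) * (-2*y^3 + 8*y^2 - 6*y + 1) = -18*y^4 + 72*y^3 - 54*y^2 + 9*y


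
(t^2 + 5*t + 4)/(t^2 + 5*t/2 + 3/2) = 2*(t + 4)/(2*t + 3)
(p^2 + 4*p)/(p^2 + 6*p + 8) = p/(p + 2)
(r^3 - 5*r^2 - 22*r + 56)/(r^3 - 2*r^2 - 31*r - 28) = (r - 2)/(r + 1)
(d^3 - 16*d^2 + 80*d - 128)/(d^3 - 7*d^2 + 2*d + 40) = (d^2 - 12*d + 32)/(d^2 - 3*d - 10)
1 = 1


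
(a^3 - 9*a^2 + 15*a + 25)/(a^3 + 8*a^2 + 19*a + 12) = (a^2 - 10*a + 25)/(a^2 + 7*a + 12)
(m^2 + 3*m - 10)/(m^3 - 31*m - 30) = (m - 2)/(m^2 - 5*m - 6)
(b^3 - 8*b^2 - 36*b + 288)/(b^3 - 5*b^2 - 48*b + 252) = (b^2 - 2*b - 48)/(b^2 + b - 42)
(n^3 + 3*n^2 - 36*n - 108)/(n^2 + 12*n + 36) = (n^2 - 3*n - 18)/(n + 6)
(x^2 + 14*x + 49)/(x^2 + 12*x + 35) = (x + 7)/(x + 5)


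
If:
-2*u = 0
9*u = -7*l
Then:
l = 0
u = 0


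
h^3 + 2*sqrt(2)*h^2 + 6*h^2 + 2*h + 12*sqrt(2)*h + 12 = (h + 6)*(h + sqrt(2))^2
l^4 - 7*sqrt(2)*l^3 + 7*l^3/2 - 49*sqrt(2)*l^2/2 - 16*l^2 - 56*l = l*(l + 7/2)*(l - 8*sqrt(2))*(l + sqrt(2))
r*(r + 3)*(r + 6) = r^3 + 9*r^2 + 18*r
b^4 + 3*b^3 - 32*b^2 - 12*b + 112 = (b - 4)*(b - 2)*(b + 2)*(b + 7)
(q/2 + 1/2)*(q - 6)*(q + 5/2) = q^3/2 - 5*q^2/4 - 37*q/4 - 15/2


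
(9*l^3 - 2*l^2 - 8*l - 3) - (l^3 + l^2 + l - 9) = 8*l^3 - 3*l^2 - 9*l + 6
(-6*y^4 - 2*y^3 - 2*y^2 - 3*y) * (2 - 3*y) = 18*y^5 - 6*y^4 + 2*y^3 + 5*y^2 - 6*y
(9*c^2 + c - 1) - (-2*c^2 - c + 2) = 11*c^2 + 2*c - 3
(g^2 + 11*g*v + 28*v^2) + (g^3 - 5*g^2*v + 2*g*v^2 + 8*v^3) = g^3 - 5*g^2*v + g^2 + 2*g*v^2 + 11*g*v + 8*v^3 + 28*v^2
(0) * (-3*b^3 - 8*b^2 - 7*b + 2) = 0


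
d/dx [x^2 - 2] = 2*x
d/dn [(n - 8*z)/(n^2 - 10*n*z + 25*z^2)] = (n - 11*z)/(-n^3 + 15*n^2*z - 75*n*z^2 + 125*z^3)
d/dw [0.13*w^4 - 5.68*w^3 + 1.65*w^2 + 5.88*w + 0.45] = 0.52*w^3 - 17.04*w^2 + 3.3*w + 5.88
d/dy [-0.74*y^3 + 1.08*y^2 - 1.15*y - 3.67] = -2.22*y^2 + 2.16*y - 1.15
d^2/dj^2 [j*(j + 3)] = 2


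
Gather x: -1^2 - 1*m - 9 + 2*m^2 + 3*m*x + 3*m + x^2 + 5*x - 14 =2*m^2 + 2*m + x^2 + x*(3*m + 5) - 24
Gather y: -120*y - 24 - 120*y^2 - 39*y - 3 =-120*y^2 - 159*y - 27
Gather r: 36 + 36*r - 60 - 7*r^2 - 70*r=-7*r^2 - 34*r - 24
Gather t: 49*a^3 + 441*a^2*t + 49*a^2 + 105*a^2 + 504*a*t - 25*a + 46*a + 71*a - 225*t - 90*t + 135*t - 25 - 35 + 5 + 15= 49*a^3 + 154*a^2 + 92*a + t*(441*a^2 + 504*a - 180) - 40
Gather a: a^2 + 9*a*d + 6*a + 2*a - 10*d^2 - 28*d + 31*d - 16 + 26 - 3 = a^2 + a*(9*d + 8) - 10*d^2 + 3*d + 7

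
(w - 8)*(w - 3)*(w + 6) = w^3 - 5*w^2 - 42*w + 144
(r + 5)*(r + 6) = r^2 + 11*r + 30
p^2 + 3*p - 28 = (p - 4)*(p + 7)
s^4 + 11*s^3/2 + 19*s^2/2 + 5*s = s*(s + 1)*(s + 2)*(s + 5/2)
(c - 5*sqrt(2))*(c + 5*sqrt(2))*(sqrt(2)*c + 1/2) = sqrt(2)*c^3 + c^2/2 - 50*sqrt(2)*c - 25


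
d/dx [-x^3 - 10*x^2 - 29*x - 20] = -3*x^2 - 20*x - 29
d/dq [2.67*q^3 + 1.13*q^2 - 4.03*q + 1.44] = 8.01*q^2 + 2.26*q - 4.03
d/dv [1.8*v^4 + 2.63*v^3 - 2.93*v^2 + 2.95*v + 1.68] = 7.2*v^3 + 7.89*v^2 - 5.86*v + 2.95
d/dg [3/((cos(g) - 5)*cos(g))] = 3*(2*cos(g) - 5)*sin(g)/((cos(g) - 5)^2*cos(g)^2)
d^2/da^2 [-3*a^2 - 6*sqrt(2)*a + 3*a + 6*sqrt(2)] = -6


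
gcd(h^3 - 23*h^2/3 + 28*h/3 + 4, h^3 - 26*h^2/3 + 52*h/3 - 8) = h^2 - 8*h + 12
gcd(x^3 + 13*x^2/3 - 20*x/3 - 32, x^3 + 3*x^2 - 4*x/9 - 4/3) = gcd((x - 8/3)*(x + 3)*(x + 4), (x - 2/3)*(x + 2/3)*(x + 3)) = x + 3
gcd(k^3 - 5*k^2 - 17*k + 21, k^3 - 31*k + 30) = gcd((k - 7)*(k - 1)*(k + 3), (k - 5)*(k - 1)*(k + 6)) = k - 1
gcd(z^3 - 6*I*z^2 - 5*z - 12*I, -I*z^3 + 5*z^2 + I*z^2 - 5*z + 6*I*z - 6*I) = 1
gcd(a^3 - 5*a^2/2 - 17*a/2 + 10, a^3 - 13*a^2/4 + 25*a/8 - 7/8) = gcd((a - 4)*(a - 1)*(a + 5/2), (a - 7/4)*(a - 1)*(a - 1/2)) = a - 1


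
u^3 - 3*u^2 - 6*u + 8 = (u - 4)*(u - 1)*(u + 2)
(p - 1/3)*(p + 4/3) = p^2 + p - 4/9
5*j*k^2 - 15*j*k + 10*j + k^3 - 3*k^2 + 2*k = (5*j + k)*(k - 2)*(k - 1)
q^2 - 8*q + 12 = (q - 6)*(q - 2)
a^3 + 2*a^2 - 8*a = a*(a - 2)*(a + 4)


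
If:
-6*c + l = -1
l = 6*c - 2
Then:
No Solution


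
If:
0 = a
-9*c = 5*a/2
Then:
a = 0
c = 0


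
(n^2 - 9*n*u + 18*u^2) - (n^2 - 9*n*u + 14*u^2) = 4*u^2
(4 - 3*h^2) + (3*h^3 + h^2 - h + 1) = 3*h^3 - 2*h^2 - h + 5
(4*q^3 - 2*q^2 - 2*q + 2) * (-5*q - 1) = -20*q^4 + 6*q^3 + 12*q^2 - 8*q - 2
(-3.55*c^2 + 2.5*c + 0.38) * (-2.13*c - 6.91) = 7.5615*c^3 + 19.2055*c^2 - 18.0844*c - 2.6258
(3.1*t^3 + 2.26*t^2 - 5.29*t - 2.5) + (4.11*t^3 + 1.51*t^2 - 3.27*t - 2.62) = 7.21*t^3 + 3.77*t^2 - 8.56*t - 5.12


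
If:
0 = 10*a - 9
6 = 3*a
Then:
No Solution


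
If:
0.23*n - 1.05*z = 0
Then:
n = 4.56521739130435*z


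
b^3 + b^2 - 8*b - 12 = (b - 3)*(b + 2)^2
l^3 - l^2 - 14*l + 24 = (l - 3)*(l - 2)*(l + 4)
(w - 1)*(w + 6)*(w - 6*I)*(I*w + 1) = I*w^4 + 7*w^3 + 5*I*w^3 + 35*w^2 - 12*I*w^2 - 42*w - 30*I*w + 36*I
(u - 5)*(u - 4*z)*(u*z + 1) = u^3*z - 4*u^2*z^2 - 5*u^2*z + u^2 + 20*u*z^2 - 4*u*z - 5*u + 20*z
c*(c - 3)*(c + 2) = c^3 - c^2 - 6*c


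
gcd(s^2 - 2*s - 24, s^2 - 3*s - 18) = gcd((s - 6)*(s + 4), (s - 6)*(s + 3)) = s - 6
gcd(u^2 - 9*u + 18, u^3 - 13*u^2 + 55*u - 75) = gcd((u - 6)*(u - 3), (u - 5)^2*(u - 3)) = u - 3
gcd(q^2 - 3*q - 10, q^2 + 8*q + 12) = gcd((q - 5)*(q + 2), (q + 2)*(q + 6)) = q + 2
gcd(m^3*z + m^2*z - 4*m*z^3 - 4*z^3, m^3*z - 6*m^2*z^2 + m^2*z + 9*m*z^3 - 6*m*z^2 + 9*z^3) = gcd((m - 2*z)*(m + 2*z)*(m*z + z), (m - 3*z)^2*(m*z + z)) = m*z + z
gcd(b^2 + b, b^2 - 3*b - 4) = b + 1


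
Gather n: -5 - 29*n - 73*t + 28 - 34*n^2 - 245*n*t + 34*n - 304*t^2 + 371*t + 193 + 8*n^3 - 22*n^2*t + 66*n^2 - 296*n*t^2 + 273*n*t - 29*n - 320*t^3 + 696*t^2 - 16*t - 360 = 8*n^3 + n^2*(32 - 22*t) + n*(-296*t^2 + 28*t - 24) - 320*t^3 + 392*t^2 + 282*t - 144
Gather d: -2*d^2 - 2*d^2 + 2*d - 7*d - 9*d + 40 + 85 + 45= -4*d^2 - 14*d + 170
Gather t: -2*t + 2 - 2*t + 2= 4 - 4*t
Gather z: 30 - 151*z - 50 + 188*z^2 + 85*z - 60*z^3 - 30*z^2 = -60*z^3 + 158*z^2 - 66*z - 20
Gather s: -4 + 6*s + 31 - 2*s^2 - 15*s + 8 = -2*s^2 - 9*s + 35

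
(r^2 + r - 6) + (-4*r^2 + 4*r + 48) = -3*r^2 + 5*r + 42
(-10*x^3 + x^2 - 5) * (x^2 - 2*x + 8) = -10*x^5 + 21*x^4 - 82*x^3 + 3*x^2 + 10*x - 40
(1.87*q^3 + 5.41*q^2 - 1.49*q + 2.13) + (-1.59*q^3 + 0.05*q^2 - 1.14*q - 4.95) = 0.28*q^3 + 5.46*q^2 - 2.63*q - 2.82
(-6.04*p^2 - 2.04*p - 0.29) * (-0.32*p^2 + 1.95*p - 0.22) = 1.9328*p^4 - 11.1252*p^3 - 2.5564*p^2 - 0.1167*p + 0.0638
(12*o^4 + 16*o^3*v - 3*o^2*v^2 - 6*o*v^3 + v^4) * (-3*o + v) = -36*o^5 - 36*o^4*v + 25*o^3*v^2 + 15*o^2*v^3 - 9*o*v^4 + v^5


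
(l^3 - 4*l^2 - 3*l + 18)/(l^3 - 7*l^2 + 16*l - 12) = (l^2 - l - 6)/(l^2 - 4*l + 4)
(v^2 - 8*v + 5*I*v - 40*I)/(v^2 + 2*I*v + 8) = (v^2 + v*(-8 + 5*I) - 40*I)/(v^2 + 2*I*v + 8)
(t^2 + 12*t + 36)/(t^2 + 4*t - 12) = (t + 6)/(t - 2)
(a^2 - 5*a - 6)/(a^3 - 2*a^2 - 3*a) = (a - 6)/(a*(a - 3))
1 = 1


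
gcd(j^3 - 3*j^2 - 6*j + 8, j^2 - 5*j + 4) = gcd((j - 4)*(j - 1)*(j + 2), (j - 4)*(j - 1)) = j^2 - 5*j + 4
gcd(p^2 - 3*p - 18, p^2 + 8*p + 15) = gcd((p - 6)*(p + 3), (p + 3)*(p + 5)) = p + 3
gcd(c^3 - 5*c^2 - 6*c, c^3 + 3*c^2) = c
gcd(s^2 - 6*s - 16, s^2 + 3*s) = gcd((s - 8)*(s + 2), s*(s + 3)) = 1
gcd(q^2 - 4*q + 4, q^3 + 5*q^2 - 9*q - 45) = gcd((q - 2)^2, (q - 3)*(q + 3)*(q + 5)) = 1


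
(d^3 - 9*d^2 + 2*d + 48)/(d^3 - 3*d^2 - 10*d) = (d^2 - 11*d + 24)/(d*(d - 5))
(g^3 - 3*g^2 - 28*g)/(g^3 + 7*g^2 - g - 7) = g*(g^2 - 3*g - 28)/(g^3 + 7*g^2 - g - 7)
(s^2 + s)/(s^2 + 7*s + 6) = s/(s + 6)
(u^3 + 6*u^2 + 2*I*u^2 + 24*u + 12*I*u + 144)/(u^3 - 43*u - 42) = (u^2 + 2*I*u + 24)/(u^2 - 6*u - 7)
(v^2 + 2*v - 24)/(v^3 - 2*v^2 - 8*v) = (v + 6)/(v*(v + 2))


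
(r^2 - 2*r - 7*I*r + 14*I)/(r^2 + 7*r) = (r^2 - 2*r - 7*I*r + 14*I)/(r*(r + 7))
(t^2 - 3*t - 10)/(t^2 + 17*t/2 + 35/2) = 2*(t^2 - 3*t - 10)/(2*t^2 + 17*t + 35)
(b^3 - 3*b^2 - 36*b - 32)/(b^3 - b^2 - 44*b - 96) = (b + 1)/(b + 3)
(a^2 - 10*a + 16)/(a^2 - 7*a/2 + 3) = 2*(a - 8)/(2*a - 3)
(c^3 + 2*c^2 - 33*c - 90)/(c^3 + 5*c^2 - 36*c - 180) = (c + 3)/(c + 6)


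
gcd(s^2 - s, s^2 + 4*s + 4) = 1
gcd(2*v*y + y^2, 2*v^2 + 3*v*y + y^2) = 2*v + y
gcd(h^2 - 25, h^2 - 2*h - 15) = h - 5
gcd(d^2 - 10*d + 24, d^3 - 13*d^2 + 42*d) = d - 6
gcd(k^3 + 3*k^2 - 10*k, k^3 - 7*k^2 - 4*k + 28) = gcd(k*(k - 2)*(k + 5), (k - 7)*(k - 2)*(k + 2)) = k - 2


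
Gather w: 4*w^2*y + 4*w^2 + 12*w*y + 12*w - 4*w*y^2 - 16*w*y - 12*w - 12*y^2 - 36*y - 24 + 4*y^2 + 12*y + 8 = w^2*(4*y + 4) + w*(-4*y^2 - 4*y) - 8*y^2 - 24*y - 16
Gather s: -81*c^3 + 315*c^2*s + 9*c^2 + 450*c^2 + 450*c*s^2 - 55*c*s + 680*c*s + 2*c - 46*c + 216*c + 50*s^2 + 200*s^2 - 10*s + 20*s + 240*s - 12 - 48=-81*c^3 + 459*c^2 + 172*c + s^2*(450*c + 250) + s*(315*c^2 + 625*c + 250) - 60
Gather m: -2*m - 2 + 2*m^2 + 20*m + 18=2*m^2 + 18*m + 16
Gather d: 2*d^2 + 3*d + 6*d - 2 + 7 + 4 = 2*d^2 + 9*d + 9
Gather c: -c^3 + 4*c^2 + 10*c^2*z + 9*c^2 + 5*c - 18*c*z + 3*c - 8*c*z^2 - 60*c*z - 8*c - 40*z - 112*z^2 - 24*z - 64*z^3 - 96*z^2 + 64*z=-c^3 + c^2*(10*z + 13) + c*(-8*z^2 - 78*z) - 64*z^3 - 208*z^2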